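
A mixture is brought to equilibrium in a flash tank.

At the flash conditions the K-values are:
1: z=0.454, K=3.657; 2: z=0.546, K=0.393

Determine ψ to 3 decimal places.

Iterate (Newton) starting at ψ = 0.67:
  ψ = 0.670: g = -0.1247, g' = -0.986 → ψ = 0.544
  ψ = 0.544: g = -0.0011, g' = -0.985 → ψ = 0.542
Converged at ψ = 0.542.

ψ = 0.542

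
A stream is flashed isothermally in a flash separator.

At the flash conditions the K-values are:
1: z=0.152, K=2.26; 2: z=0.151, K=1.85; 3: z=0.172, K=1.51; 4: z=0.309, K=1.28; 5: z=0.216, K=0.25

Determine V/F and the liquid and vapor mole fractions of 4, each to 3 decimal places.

Material balance + equilibrium reduce to Σ zᵢ(Kᵢ−1)/(1+V/F(Kᵢ−1)) = 0.
Check two-phase: ΣzᵢKᵢ = 1.332 > 1 and Σzᵢ/Kᵢ = 1.368 > 1, so g(0) = 0.332 > 0 and g(1) = -0.368 < 0.
Iterate (Newton) starting at V/F = 0.49:
  V/F = 0.490: g = 0.0992, g' = -0.498 → V/F = 0.689
  V/F = 0.689: g = -0.0145, g' = -0.675 → V/F = 0.668
  V/F = 0.668: g = -0.0003, g' = -0.645 → V/F = 0.667
Converged at V/F = 0.667.
Compositions from xᵢ = zᵢ/(1+V/F(Kᵢ−1)), yᵢ = Kᵢxᵢ:
  1: x = 0.083, y = 0.187
  2: x = 0.096, y = 0.178
  3: x = 0.128, y = 0.194
  4: x = 0.260, y = 0.333
  5: x = 0.432, y = 0.108

V/F = 0.667, x_4 = 0.260, y_4 = 0.333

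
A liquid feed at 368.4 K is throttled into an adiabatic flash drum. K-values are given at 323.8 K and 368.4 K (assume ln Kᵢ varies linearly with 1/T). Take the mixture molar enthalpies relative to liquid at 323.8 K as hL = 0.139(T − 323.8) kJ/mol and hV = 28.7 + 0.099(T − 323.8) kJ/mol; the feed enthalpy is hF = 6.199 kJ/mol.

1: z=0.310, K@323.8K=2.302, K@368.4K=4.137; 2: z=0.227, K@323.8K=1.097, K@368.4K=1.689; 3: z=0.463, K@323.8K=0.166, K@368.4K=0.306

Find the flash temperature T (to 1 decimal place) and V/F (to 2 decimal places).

T = 332.7 K, V/F = 0.17

Adiabatic flash: solve Rachford–Rice at each trial T, then check hF = ψ·hV(T) + (1−ψ)·hL(T).
  T = 323.8 K: K = (2.302, 1.097, 0.166), RR gives ψ = 0.047, H_out = 1.362 kJ/mol
  T = 368.4 K: K = (4.137, 1.689, 0.306), RR gives ψ = 0.503, H_out = 19.731 kJ/mol
  T = 346.1 K: K = (3.145, 1.380, 0.230), RR gives ψ = 0.318, H_out = 11.945 kJ/mol
  T = 335.0 K: K = (2.707, 1.236, 0.197), RR gives ψ = 0.202, H_out = 7.277 kJ/mol
  T = 329.4 K: K = (2.500, 1.166, 0.181), RR gives ψ = 0.132, H_out = 4.524 kJ/mol
  T = 332.2 K: K = (2.602, 1.200, 0.189), RR gives ψ = 0.168, H_out = 5.943 kJ/mol
  T = 333.6 K: K = (2.654, 1.218, 0.193), RR gives ψ = 0.186, H_out = 6.620 kJ/mol
Linear interpolation between T = 332.2 (H_out = 5.943) and T = 333.6 (H_out = 6.620) on hF = 6.199 gives T ≈ 332.7 K, at which ψ = 0.17.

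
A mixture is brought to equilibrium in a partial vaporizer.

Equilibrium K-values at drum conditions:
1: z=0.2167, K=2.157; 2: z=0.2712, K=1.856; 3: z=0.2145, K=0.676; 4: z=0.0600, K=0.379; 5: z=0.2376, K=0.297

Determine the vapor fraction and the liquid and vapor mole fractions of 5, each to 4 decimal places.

Rachford–Rice: g(ψ) = Σ zᵢ(Kᵢ−1)/(1+ψ(Kᵢ−1)) = 0.
Check two-phase: ΣzᵢKᵢ = 1.2091 > 1 and Σzᵢ/Kᵢ = 1.5222 > 1, so g(0) = 0.2091 > 0 and g(1) = -0.5222 < 0.
Newton–Raphson from ψ = 0.5:
  ψ = 0.5000: g = -0.07314, g' = -0.5738 → ψ = 0.3725
  ψ = 0.3725: g = -0.00259, g' = -0.5397 → ψ = 0.3677
Converged at ψ = 0.3677.
Compositions from xᵢ = zᵢ/(1+ψ(Kᵢ−1)), yᵢ = Kᵢxᵢ:
  1: x = 0.1520, y = 0.3279
  2: x = 0.2063, y = 0.3828
  3: x = 0.2435, y = 0.1646
  4: x = 0.0778, y = 0.0295
  5: x = 0.3204, y = 0.0952

ψ = 0.3677, x_5 = 0.3204, y_5 = 0.0952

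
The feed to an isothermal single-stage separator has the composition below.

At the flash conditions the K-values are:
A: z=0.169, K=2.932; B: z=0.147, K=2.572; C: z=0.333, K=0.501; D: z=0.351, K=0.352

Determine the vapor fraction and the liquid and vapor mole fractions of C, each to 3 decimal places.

Let ψ = V/F and solve Σ zᵢ(Kᵢ−1)/(1+ψ(Kᵢ−1)) = 0.
Check two-phase: ΣzᵢKᵢ = 1.164 > 1 and Σzᵢ/Kᵢ = 1.777 > 1, so g(0) = 0.164 > 0 and g(1) = -0.777 < 0.
Newton–Raphson from ψ = 0.31:
  ψ = 0.310: g = -0.1216, g' = -0.758 → ψ = 0.150
  ψ = 0.150: g = 0.0090, g' = -0.895 → ψ = 0.160
Converged at ψ = 0.160.
Compositions from xᵢ = zᵢ/(1+ψ(Kᵢ−1)), yᵢ = Kᵢxᵢ:
  A: x = 0.129, y = 0.379
  B: x = 0.118, y = 0.302
  C: x = 0.362, y = 0.181
  D: x = 0.392, y = 0.138

ψ = 0.160, x_C = 0.362, y_C = 0.181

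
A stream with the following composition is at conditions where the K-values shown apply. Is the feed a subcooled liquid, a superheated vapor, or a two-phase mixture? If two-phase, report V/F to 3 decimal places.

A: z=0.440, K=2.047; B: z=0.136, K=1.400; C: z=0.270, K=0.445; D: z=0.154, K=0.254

two-phase, V/F = 0.427

ΣzᵢKᵢ = 1.250; Σzᵢ/Kᵢ = 1.525.
Both exceed 1, so a two-phase solution exists.
Rachford–Rice: g(ψ) = Σ zᵢ(Kᵢ−1)/(1+ψ(Kᵢ−1)) = 0.
Newton iteration, ψ⁰ = 0.5:
  ψ = 0.500: g = -0.0429, g' = -0.600 → ψ = 0.429
  ψ = 0.429: g = -0.0010, g' = -0.574 → ψ = 0.427
Converged at ψ = 0.427.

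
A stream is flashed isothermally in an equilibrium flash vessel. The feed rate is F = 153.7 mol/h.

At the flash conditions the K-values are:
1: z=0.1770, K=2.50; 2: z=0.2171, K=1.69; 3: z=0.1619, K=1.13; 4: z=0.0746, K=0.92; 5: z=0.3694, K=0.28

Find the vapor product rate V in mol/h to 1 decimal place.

Rachford–Rice: g(β) = Σ zᵢ(Kᵢ−1)/(1+β(Kᵢ−1)) = 0.
Check two-phase: ΣzᵢKᵢ = 1.1644 > 1 and Σzᵢ/Kᵢ = 1.7429 > 1, so g(0) = 0.1644 > 0 and g(1) = -0.7429 < 0.
Newton–Raphson from β = 0.5:
  β = 0.5000: g = -0.13894, g' = -0.6576 → β = 0.2887
  β = 0.2887: g = -0.01141, g' = -0.5740 → β = 0.2688
Converged at β = 0.2688.
Then V = β·F = 0.2688·153.7 = 41.3 mol/h and L = F − V = 112.4 mol/h.

V = 41.3 mol/h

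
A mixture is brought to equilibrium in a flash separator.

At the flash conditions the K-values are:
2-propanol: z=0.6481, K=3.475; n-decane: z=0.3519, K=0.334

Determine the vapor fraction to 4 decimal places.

ψ = 0.8309

Let ψ = V/F and solve Σ zᵢ(Kᵢ−1)/(1+ψ(Kᵢ−1)) = 0.
Feasibility: ΣzᵢKᵢ = 2.3697, Σzᵢ/Kᵢ = 1.2401 — both > 1, two phases present.
Binary case is linear: z₁(K₁−1)(1+ψ(K₂−1)) + z₂(K₂−1)(1+ψ(K₁−1)) = 0
⇒ ψ = [z₁(K₁−1)+z₂(K₂−1)] / [−(K₁−1)(K₂−1)] = 1.36968/1.64835 = 0.8309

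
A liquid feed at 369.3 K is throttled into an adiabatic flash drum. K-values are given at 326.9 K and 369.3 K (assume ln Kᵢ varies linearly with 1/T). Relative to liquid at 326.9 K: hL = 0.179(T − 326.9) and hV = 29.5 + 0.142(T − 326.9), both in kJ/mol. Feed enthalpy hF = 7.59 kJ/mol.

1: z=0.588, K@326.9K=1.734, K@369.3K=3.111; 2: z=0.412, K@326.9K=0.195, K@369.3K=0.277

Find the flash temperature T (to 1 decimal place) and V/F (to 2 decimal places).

Adiabatic flash: solve Rachford–Rice at each trial T, then check hF = ψ·hV(T) + (1−ψ)·hL(T).
  T = 326.9 K: K = (1.734, 0.195), RR gives ψ = 0.169, H_out = 4.989 kJ/mol
  T = 369.3 K: K = (3.111, 0.277), RR gives ψ = 0.618, H_out = 24.854 kJ/mol
  T = 348.1 K: K = (2.364, 0.235), RR gives ψ = 0.467, H_out = 17.192 kJ/mol
  T = 337.5 K: K = (2.035, 0.215), RR gives ψ = 0.351, H_out = 12.100 kJ/mol
  T = 332.2 K: K = (1.881, 0.205), RR gives ψ = 0.272, H_out = 8.907 kJ/mol
  T = 329.5 K: K = (1.805, 0.200), RR gives ψ = 0.223, H_out = 7.023 kJ/mol
  T = 330.9 K: K = (1.844, 0.202), RR gives ψ = 0.249, H_out = 8.026 kJ/mol
Linear interpolation between T = 329.5 (H_out = 7.023) and T = 330.9 (H_out = 8.026) on hF = 7.59 gives T ≈ 330.3 K, at which ψ = 0.24.

T = 330.3 K, V/F = 0.24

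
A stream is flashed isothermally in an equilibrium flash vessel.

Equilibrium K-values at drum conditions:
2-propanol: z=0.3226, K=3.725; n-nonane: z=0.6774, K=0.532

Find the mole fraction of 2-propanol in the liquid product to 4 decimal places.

x_2-propanol = 0.1466

Rachford–Rice: g(V/F) = Σ zᵢ(Kᵢ−1)/(1+V/F(Kᵢ−1)) = 0.
g(0) = ΣzᵢKᵢ − 1 = 0.5621 and g(1) = 1 − Σzᵢ/Kᵢ = -0.3599, so a root lies in (0, 1).
Iterate (Newton) starting at V/F = 0.5:
  V/F = 0.5000: g = -0.04177, g' = -0.6821 → V/F = 0.4388
  V/F = 0.4388: g = 0.00144, g' = -0.7319 → V/F = 0.4407
Converged at V/F = 0.4407.
Compositions from xᵢ = zᵢ/(1+V/F(Kᵢ−1)), yᵢ = Kᵢxᵢ:
  2-propanol: x = 0.1466, y = 0.5460
  n-nonane: x = 0.8534, y = 0.4540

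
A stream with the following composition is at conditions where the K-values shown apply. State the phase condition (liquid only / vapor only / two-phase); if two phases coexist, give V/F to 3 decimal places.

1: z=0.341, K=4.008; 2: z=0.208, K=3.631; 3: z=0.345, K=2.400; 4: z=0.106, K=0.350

vapor only

ΣzᵢKᵢ = 2.987; Σzᵢ/Kᵢ = 0.589.
Since Σzᵢ/Kᵢ < 1 the mixture is above its dew point — single vapor phase.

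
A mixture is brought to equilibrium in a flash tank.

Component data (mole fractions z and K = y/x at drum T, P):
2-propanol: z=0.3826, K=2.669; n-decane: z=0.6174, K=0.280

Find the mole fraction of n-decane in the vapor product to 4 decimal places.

Material balance + equilibrium reduce to Σ zᵢ(Kᵢ−1)/(1+V/F(Kᵢ−1)) = 0.
Check two-phase: ΣzᵢKᵢ = 1.1940 > 1 and Σzᵢ/Kᵢ = 2.3483 > 1, so g(0) = 0.1940 > 0 and g(1) = -1.3483 < 0.
Binary case is linear: z₁(K₁−1)(1+V/F(K₂−1)) + z₂(K₂−1)(1+V/F(K₁−1)) = 0
⇒ V/F = [z₁(K₁−1)+z₂(K₂−1)] / [−(K₁−1)(K₂−1)] = 0.19403/1.20168 = 0.1615
Compositions from xᵢ = zᵢ/(1+V/F(Kᵢ−1)), yᵢ = Kᵢxᵢ:
  2-propanol: x = 0.3014, y = 0.8044
  n-decane: x = 0.6986, y = 0.1956

y_n-decane = 0.1956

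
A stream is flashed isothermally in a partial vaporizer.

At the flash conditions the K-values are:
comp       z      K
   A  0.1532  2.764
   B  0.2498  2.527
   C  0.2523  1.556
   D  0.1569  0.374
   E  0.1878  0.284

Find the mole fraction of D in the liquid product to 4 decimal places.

Material balance + equilibrium reduce to Σ zᵢ(Kᵢ−1)/(1+ψ(Kᵢ−1)) = 0.
Feasibility: ΣzᵢKᵢ = 1.5593, Σzᵢ/Kᵢ = 1.3972 — both > 1, two phases present.
Newton iteration, ψ⁰ = 0.34:
  ψ = 0.3400: g = 0.23548, g' = -0.7613 → ψ = 0.6493
  ψ = 0.6493: g = 0.00378, g' = -0.8033 → ψ = 0.6540
Converged at ψ = 0.6540.
Compositions from xᵢ = zᵢ/(1+ψ(Kᵢ−1)), yᵢ = Kᵢxᵢ:
  A: x = 0.0711, y = 0.1966
  B: x = 0.1250, y = 0.3158
  C: x = 0.1850, y = 0.2879
  D: x = 0.2657, y = 0.0994
  E: x = 0.3532, y = 0.1003

x_D = 0.2657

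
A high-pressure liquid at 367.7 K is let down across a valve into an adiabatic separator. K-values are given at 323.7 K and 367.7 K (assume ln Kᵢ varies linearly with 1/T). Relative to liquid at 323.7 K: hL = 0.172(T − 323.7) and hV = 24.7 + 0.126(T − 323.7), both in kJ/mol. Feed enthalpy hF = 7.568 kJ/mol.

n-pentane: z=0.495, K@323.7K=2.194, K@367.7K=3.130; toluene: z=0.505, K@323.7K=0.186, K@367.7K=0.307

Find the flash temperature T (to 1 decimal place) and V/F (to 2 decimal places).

Adiabatic flash: solve Rachford–Rice at each trial T, then check hF = ψ·hV(T) + (1−ψ)·hL(T).
  T = 323.7 K: K = (2.194, 0.186), RR gives ψ = 0.185, H_out = 4.573 kJ/mol
  T = 367.7 K: K = (3.130, 0.307), RR gives ψ = 0.477, H_out = 18.389 kJ/mol
  T = 345.7 K: K = (2.650, 0.243), RR gives ψ = 0.348, H_out = 12.021 kJ/mol
  T = 334.7 K: K = (2.419, 0.213), RR gives ψ = 0.273, H_out = 8.507 kJ/mol
  T = 329.2 K: K = (2.306, 0.199), RR gives ψ = 0.232, H_out = 6.607 kJ/mol
  T = 331.9 K: K = (2.361, 0.206), RR gives ψ = 0.253, H_out = 7.554 kJ/mol
  T = 333.3 K: K = (2.390, 0.210), RR gives ψ = 0.263, H_out = 8.034 kJ/mol
Linear interpolation between T = 331.9 (H_out = 7.554) and T = 333.3 (H_out = 8.034) on hF = 7.568 gives T ≈ 331.9 K, at which ψ = 0.25.

T = 331.9 K, V/F = 0.25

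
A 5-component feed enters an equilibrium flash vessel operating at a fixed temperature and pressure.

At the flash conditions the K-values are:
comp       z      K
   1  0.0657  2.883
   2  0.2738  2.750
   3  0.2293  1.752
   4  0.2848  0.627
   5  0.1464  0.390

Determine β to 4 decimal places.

Material balance + equilibrium reduce to Σ zᵢ(Kᵢ−1)/(1+β(Kᵢ−1)) = 0.
g(0) = ΣzᵢKᵢ − 1 = 0.5798 and g(1) = 1 − Σzᵢ/Kᵢ = -0.0828, so a root lies in (0, 1).
Newton iteration, β⁰ = 0.5:
  β = 0.5000: g = 0.18550, g' = -0.5415 → β = 0.8426
  β = 0.8426: g = 0.00834, g' = -0.5352 → β = 0.8582
  β = 0.8582: g = -0.00005, g' = -0.5415 → β = 0.8581
Converged at β = 0.8581.

β = 0.8581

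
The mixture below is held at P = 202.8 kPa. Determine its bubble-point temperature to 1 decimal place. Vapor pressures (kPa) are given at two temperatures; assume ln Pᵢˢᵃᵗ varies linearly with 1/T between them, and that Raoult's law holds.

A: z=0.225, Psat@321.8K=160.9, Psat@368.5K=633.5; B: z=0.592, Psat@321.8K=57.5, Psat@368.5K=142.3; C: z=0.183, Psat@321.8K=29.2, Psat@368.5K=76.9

T = 360.9 K

Bubble-point temperature: ΣzᵢPᵢˢᵃᵗ(T) = P. Interpolate ln Pᵢˢᵃᵗ = aᵢ + bᵢ/T.
  T = 321.8 K: ΣzᵢPᵢˢᵃᵗ = 75.59 kPa
  T = 368.5 K: ΣzᵢPᵢˢᵃᵗ = 240.85 kPa
  T = 345.1 K: ΣzᵢPᵢˢᵃᵗ = 139.25 kPa
  T = 356.8 K: ΣzᵢPᵢˢᵃᵗ = 184.53 kPa
  T = 362.6 K: ΣzᵢPᵢˢᵃᵗ = 210.96 kPa
  T = 359.7 K: ΣzᵢPᵢˢᵃᵗ = 197.39 kPa
Interpolating between 359.7 K and 362.6 K gives T ≈ 360.9 K.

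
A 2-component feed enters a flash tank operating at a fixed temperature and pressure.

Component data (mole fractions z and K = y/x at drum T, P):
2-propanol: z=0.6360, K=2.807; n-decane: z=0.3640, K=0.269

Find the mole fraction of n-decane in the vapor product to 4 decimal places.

y_n-decane = 0.1915

Let ψ = V/F and solve Σ zᵢ(Kᵢ−1)/(1+ψ(Kᵢ−1)) = 0.
g(0) = ΣzᵢKᵢ − 1 = 0.8832 and g(1) = 1 − Σzᵢ/Kᵢ = -0.5797, so a root lies in (0, 1).
Binary case is linear: z₁(K₁−1)(1+ψ(K₂−1)) + z₂(K₂−1)(1+ψ(K₁−1)) = 0
⇒ ψ = [z₁(K₁−1)+z₂(K₂−1)] / [−(K₁−1)(K₂−1)] = 0.88317/1.32092 = 0.6686
Compositions from xᵢ = zᵢ/(1+ψ(Kᵢ−1)), yᵢ = Kᵢxᵢ:
  2-propanol: x = 0.2880, y = 0.8085
  n-decane: x = 0.7120, y = 0.1915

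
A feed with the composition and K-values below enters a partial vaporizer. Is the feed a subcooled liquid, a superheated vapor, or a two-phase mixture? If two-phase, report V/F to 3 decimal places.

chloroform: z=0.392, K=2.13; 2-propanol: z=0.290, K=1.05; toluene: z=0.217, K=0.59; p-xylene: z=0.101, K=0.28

two-phase, V/F = 0.677

ΣzᵢKᵢ = 1.296; Σzᵢ/Kᵢ = 1.189.
Both exceed 1, so a two-phase solution exists.
Let ψ = V/F and solve Σ zᵢ(Kᵢ−1)/(1+ψ(Kᵢ−1)) = 0.
Newton–Raphson from ψ = 0.5:
  ψ = 0.500: g = 0.0717, g' = -0.391 → ψ = 0.683
  ψ = 0.683: g = -0.0028, g' = -0.433 → ψ = 0.677
Converged at ψ = 0.677.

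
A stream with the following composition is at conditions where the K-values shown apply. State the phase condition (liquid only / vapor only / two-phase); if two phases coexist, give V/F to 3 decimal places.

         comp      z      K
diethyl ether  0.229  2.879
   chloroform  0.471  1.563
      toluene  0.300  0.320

two-phase, V/F = 0.682

ΣzᵢKᵢ = 1.491; Σzᵢ/Kᵢ = 1.318.
Both exceed 1, so a two-phase solution exists.
Let ψ = V/F and solve Σ zᵢ(Kᵢ−1)/(1+ψ(Kᵢ−1)) = 0.
Iterate (Newton) starting at ψ = 0.5:
  ψ = 0.500: g = 0.1197, g' = -0.624 → ψ = 0.692
  ψ = 0.692: g = -0.0072, g' = -0.725 → ψ = 0.682
Converged at ψ = 0.682.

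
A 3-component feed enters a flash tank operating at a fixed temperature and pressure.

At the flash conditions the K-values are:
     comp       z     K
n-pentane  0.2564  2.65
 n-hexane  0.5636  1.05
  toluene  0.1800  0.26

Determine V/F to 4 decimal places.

Iterate (Newton) starting at V/F = 0.5:
  V/F = 0.5000: g = 0.04788, g' = -0.4593 → V/F = 0.6042
  V/F = 0.6042: g = -0.00173, g' = -0.4988 → V/F = 0.6008
Converged at V/F = 0.6008.

V/F = 0.6008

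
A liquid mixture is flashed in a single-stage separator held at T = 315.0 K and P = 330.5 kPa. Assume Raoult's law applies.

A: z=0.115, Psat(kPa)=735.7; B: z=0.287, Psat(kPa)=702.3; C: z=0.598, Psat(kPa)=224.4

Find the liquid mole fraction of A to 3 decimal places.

x_A = 0.061

Raoult's law: Kᵢ = Pᵢˢᵃᵗ/P = Pᵢˢᵃᵗ/330.5.
  K_A = 735.7/330.5 = 2.22602, K_B = 702.3/330.5 = 2.12496, K_C = 224.4/330.5 = 0.67897
Newton iteration, V/F⁰ = 0.41:
  V/F = 0.410: g = 0.0937, g' = -0.328 → V/F = 0.695
  V/F = 0.695: g = 0.0101, g' = -0.267 → V/F = 0.733
  V/F = 0.733: g = 0.0001, g' = -0.262 → V/F = 0.734
Converged at V/F = 0.734.
Compositions from xᵢ = zᵢ/(1+V/F(Kᵢ−1)), yᵢ = Kᵢxᵢ:
  A: x = 0.061, y = 0.135
  B: x = 0.157, y = 0.334
  C: x = 0.782, y = 0.531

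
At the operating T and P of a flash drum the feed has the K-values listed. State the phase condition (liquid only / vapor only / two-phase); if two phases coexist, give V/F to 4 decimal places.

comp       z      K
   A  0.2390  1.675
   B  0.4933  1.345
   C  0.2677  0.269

two-phase, V/F = 0.4001

ΣzᵢKᵢ = 1.1358; Σzᵢ/Kᵢ = 1.5046.
Both exceed 1, so a two-phase solution exists.
Material balance + equilibrium reduce to Σ zᵢ(Kᵢ−1)/(1+ψ(Kᵢ−1)) = 0.
Iterate (Newton) starting at ψ = 0.5:
  ψ = 0.5000: g = -0.04265, g' = -0.4589 → ψ = 0.4071
  ψ = 0.4071: g = -0.00280, g' = -0.4021 → ψ = 0.4001
Converged at ψ = 0.4001.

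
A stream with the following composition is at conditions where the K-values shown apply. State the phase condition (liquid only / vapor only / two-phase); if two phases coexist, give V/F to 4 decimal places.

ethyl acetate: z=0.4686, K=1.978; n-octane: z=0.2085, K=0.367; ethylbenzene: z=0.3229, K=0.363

two-phase, V/F = 0.1941

ΣzᵢKᵢ = 1.1206; Σzᵢ/Kᵢ = 1.6946.
Both exceed 1, so a two-phase solution exists.
Newton–Raphson from ψ = 0.5:
  ψ = 0.5000: g = -0.18713, g' = -0.6631 → ψ = 0.2178
  ψ = 0.2178: g = -0.01409, g' = -0.5937 → ψ = 0.1941
Converged at ψ = 0.1941.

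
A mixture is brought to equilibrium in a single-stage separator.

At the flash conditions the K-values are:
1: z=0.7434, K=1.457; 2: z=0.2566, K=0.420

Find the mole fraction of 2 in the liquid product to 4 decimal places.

x_2 = 0.4407

Let ψ = V/F and solve Σ zᵢ(Kᵢ−1)/(1+ψ(Kᵢ−1)) = 0.
Check two-phase: ΣzᵢKᵢ = 1.1909 > 1 and Σzᵢ/Kᵢ = 1.1212 > 1, so g(0) = 0.1909 > 0 and g(1) = -0.1212 < 0.
Newton–Raphson from ψ = 0.57:
  ψ = 0.5700: g = 0.04719, g' = -0.2904 → ψ = 0.7325
  ψ = 0.7325: g = -0.00425, g' = -0.3481 → ψ = 0.7203
  ψ = 0.7203: g = -0.00003, g' = -0.3425 → ψ = 0.7202
Converged at ψ = 0.7202.
Compositions from xᵢ = zᵢ/(1+ψ(Kᵢ−1)), yᵢ = Kᵢxᵢ:
  1: x = 0.5593, y = 0.8149
  2: x = 0.4407, y = 0.1851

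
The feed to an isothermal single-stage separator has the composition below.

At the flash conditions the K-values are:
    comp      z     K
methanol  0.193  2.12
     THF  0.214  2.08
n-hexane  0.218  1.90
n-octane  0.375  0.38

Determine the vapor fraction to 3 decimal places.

ψ = 0.643

Material balance + equilibrium reduce to Σ zᵢ(Kᵢ−1)/(1+ψ(Kᵢ−1)) = 0.
g(0) = ΣzᵢKᵢ − 1 = 0.411 and g(1) = 1 − Σzᵢ/Kᵢ = -0.296, so a root lies in (0, 1).
Newton iteration, ψ⁰ = 0.5:
  ψ = 0.500: g = 0.0870, g' = -0.591 → ψ = 0.647
  ψ = 0.647: g = -0.0029, g' = -0.640 → ψ = 0.643
Converged at ψ = 0.643.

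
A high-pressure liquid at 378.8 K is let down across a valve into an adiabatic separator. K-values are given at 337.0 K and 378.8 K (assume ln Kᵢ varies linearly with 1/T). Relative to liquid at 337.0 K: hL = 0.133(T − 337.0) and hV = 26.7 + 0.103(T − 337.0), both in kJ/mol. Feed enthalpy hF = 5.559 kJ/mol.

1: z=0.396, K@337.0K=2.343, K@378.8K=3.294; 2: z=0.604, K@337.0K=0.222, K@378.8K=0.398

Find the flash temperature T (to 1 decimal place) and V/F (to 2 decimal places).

Adiabatic flash: solve Rachford–Rice at each trial T, then check hF = ψ·hV(T) + (1−ψ)·hL(T).
  T = 337.0 K: K = (2.343, 0.222), RR gives ψ = 0.059, H_out = 1.582 kJ/mol
  T = 378.8 K: K = (3.294, 0.398), RR gives ψ = 0.395, H_out = 15.598 kJ/mol
  T = 357.9 K: K = (2.806, 0.302), RR gives ψ = 0.233, H_out = 8.859 kJ/mol
  T = 347.4 K: K = (2.570, 0.260), RR gives ψ = 0.150, H_out = 5.353 kJ/mol
  T = 352.6 K: K = (2.686, 0.281), RR gives ψ = 0.192, H_out = 7.115 kJ/mol
  T = 350.0 K: K = (2.628, 0.270), RR gives ψ = 0.172, H_out = 6.242 kJ/mol
  T = 348.7 K: K = (2.599, 0.265), RR gives ψ = 0.161, H_out = 5.800 kJ/mol
Linear interpolation between T = 347.4 (H_out = 5.353) and T = 348.7 (H_out = 5.800) on hF = 5.559 gives T ≈ 348.0 K, at which ψ = 0.16.

T = 348.0 K, V/F = 0.16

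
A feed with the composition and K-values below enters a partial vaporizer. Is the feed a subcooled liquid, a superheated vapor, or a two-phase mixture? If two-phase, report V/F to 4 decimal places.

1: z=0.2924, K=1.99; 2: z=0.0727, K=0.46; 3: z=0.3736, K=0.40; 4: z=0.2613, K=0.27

ΣzᵢKᵢ = 0.8353; Σzᵢ/Kᵢ = 2.2068.
Since ΣzᵢKᵢ < 1 the mixture is below its bubble point — single liquid phase.

subcooled liquid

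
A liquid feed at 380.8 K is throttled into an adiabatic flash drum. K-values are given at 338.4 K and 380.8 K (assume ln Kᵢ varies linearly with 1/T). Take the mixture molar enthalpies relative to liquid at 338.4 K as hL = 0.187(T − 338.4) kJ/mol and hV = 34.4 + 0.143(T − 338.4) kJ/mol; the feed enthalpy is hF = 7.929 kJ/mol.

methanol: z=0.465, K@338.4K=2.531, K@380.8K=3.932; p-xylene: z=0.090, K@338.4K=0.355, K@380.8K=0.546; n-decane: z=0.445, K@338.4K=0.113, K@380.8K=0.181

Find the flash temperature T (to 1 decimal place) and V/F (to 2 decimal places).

Adiabatic flash: solve Rachford–Rice at each trial T, then check hF = ψ·hV(T) + (1−ψ)·hL(T).
  T = 338.4 K: K = (2.531, 0.355, 0.113), RR gives ψ = 0.199, H_out = 6.838 kJ/mol
  T = 380.8 K: K = (3.932, 0.546, 0.181), RR gives ψ = 0.423, H_out = 21.699 kJ/mol
  T = 359.6 K: K = (3.196, 0.446, 0.145), RR gives ψ = 0.331, H_out = 15.033 kJ/mol
  T = 349.0 K: K = (2.854, 0.399, 0.128), RR gives ψ = 0.272, H_out = 11.217 kJ/mol
  T = 343.7 K: K = (2.690, 0.377, 0.121), RR gives ψ = 0.238, H_out = 9.115 kJ/mol
  T = 341.0 K: K = (2.609, 0.366, 0.117), RR gives ψ = 0.219, H_out = 7.980 kJ/mol
  T = 339.7 K: K = (2.570, 0.360, 0.115), RR gives ψ = 0.209, H_out = 7.416 kJ/mol
Linear interpolation between T = 339.7 (H_out = 7.416) and T = 341.0 (H_out = 7.980) on hF = 7.929 gives T ≈ 340.9 K, at which ψ = 0.22.

T = 340.9 K, V/F = 0.22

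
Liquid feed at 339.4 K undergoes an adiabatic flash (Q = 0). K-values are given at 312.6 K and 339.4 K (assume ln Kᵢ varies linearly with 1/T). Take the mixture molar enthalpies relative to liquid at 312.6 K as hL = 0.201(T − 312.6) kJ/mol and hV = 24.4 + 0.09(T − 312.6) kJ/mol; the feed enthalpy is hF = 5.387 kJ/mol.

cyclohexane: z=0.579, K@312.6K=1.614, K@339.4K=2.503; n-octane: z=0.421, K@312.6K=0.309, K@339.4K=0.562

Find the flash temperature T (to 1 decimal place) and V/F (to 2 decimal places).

Adiabatic flash: solve Rachford–Rice at each trial T, then check hF = ψ·hV(T) + (1−ψ)·hL(T).
  T = 312.6 K: K = (1.614, 0.309), RR gives ψ = 0.152, H_out = 3.715 kJ/mol
  T = 339.4 K: K = (2.503, 0.562), RR gives ψ = 1.000, H_out = 26.812 kJ/mol
  T = 326.0 K: K = (2.028, 0.422), RR gives ψ = 0.592, H_out = 16.259 kJ/mol
  T = 319.3 K: K = (1.814, 0.362), RR gives ψ = 0.390, H_out = 10.582 kJ/mol
  T = 316.0 K: K = (1.713, 0.335), RR gives ψ = 0.281, H_out = 7.431 kJ/mol
  T = 314.3 K: K = (1.663, 0.322), RR gives ψ = 0.219, H_out = 5.647 kJ/mol
Linear interpolation between T = 312.6 (H_out = 3.715) and T = 314.3 (H_out = 5.647) on hF = 5.387 gives T ≈ 314.1 K, at which ψ = 0.21.

T = 314.1 K, V/F = 0.21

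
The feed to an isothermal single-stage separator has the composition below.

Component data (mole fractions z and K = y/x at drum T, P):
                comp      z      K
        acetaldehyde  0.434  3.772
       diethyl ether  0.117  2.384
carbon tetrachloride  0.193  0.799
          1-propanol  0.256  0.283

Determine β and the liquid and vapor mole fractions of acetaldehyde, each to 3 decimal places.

Let β = V/F and solve Σ zᵢ(Kᵢ−1)/(1+β(Kᵢ−1)) = 0.
g(0) = ΣzᵢKᵢ − 1 = 1.143 and g(1) = 1 − Σzᵢ/Kᵢ = -0.310, so a root lies in (0, 1).
Iterate (Newton) starting at β = 0.32:
  β = 0.320: g = 0.4701, g' = -1.275 → β = 0.689
  β = 0.689: g = 0.0887, g' = -0.977 → β = 0.780
  β = 0.780: g = -0.0037, g' = -1.073 → β = 0.776
Converged at β = 0.776.
Compositions from xᵢ = zᵢ/(1+β(Kᵢ−1)), yᵢ = Kᵢxᵢ:
  acetaldehyde: x = 0.138, y = 0.519
  diethyl ether: x = 0.056, y = 0.134
  carbon tetrachloride: x = 0.229, y = 0.183
  1-propanol: x = 0.577, y = 0.163

β = 0.776, x_acetaldehyde = 0.138, y_acetaldehyde = 0.519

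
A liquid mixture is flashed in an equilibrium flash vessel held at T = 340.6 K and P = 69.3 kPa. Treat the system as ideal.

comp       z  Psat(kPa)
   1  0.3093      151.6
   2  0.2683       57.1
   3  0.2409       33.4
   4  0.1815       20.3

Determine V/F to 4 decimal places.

Raoult's law: Kᵢ = Pᵢˢᵃᵗ/P = Pᵢˢᵃᵗ/69.3.
  K_1 = 151.6/69.3 = 2.187590, K_2 = 57.1/69.3 = 0.823954, K_3 = 33.4/69.3 = 0.481962, K_4 = 20.3/69.3 = 0.292929
Material balance + equilibrium reduce to Σ zᵢ(Kᵢ−1)/(1+V/F(Kᵢ−1)) = 0.
Feasibility: ΣzᵢKᵢ = 1.0670, Σzᵢ/Kᵢ = 1.5864 — both > 1, two phases present.
Iterate (Newton) starting at V/F = 0.5:
  V/F = 0.5000: g = -0.18826, g' = -0.5166 → V/F = 0.1356
  V/F = 0.1356: g = -0.00817, g' = -0.5181 → V/F = 0.1198
  V/F = 0.1198: g = 0.00005, g' = -0.5248 → V/F = 0.1199
Converged at V/F = 0.1199.

V/F = 0.1199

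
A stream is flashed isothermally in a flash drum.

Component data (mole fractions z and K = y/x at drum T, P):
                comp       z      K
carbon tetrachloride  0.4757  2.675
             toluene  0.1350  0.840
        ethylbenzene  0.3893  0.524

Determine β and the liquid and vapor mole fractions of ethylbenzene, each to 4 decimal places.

β = 0.8344, x_ethylbenzene = 0.6458, y_ethylbenzene = 0.3384

Material balance + equilibrium reduce to Σ zᵢ(Kᵢ−1)/(1+β(Kᵢ−1)) = 0.
Feasibility: ΣzᵢKᵢ = 1.5899, Σzᵢ/Kᵢ = 1.0815 — both > 1, two phases present.
Iterate (Newton) starting at β = 0.5:
  β = 0.5000: g = 0.16697, g' = -0.5513 → β = 0.8029
  β = 0.8029: g = 0.01510, g' = -0.4784 → β = 0.8344
Converged at β = 0.8344.
Compositions from xᵢ = zᵢ/(1+β(Kᵢ−1)), yᵢ = Kᵢxᵢ:
  carbon tetrachloride: x = 0.1984, y = 0.5307
  toluene: x = 0.1558, y = 0.1309
  ethylbenzene: x = 0.6458, y = 0.3384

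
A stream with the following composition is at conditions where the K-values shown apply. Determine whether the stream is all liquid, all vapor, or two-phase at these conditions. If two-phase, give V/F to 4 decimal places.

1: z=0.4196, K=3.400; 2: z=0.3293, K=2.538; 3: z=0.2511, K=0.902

ΣzᵢKᵢ = 2.4889; Σzᵢ/Kᵢ = 0.5315.
Since Σzᵢ/Kᵢ < 1 the mixture is above its dew point — single vapor phase.

all vapor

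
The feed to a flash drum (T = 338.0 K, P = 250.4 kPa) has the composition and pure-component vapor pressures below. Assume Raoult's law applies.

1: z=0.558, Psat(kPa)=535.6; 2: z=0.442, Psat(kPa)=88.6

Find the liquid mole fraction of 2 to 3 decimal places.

x_2 = 0.638

Raoult's law: Kᵢ = Pᵢˢᵃᵗ/P = Pᵢˢᵃᵗ/250.4.
  K_1 = 535.6/250.4 = 2.13898, K_2 = 88.6/250.4 = 0.35383
Rachford–Rice: g(ψ) = Σ zᵢ(Kᵢ−1)/(1+ψ(Kᵢ−1)) = 0.
Check two-phase: ΣzᵢKᵢ = 1.350 > 1 and Σzᵢ/Kᵢ = 1.510 > 1, so g(0) = 0.350 > 0 and g(1) = -0.510 < 0.
Binary case is linear: z₁(K₁−1)(1+ψ(K₂−1)) + z₂(K₂−1)(1+ψ(K₁−1)) = 0
⇒ ψ = [z₁(K₁−1)+z₂(K₂−1)] / [−(K₁−1)(K₂−1)] = 0.3499/0.7360 = 0.475
Compositions from xᵢ = zᵢ/(1+ψ(Kᵢ−1)), yᵢ = Kᵢxᵢ:
  1: x = 0.362, y = 0.774
  2: x = 0.638, y = 0.226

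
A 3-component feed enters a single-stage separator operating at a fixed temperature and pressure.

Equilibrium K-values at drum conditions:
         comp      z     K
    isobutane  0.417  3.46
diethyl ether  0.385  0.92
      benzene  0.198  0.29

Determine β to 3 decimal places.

β = 0.784

Material balance + equilibrium reduce to Σ zᵢ(Kᵢ−1)/(1+β(Kᵢ−1)) = 0.
Feasibility: ΣzᵢKᵢ = 1.854, Σzᵢ/Kᵢ = 1.222 — both > 1, two phases present.
Iterate (Newton) starting at β = 0.49:
  β = 0.490: g = 0.2175, g' = -0.756 → β = 0.778
  β = 0.778: g = 0.0054, g' = -0.798 → β = 0.784
Converged at β = 0.784.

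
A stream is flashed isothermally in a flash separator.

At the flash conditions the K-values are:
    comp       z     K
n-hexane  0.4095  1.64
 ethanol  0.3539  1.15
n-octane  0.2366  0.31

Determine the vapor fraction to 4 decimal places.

ψ = 0.4964

Rachford–Rice: g(ψ) = Σ zᵢ(Kᵢ−1)/(1+ψ(Kᵢ−1)) = 0.
Check two-phase: ΣzᵢKᵢ = 1.1519 > 1 and Σzᵢ/Kᵢ = 1.3207 > 1, so g(0) = 0.1519 > 0 and g(1) = -0.3207 < 0.
Iterate (Newton) starting at ψ = 0.54:
  ψ = 0.5400: g = -0.01633, g' = -0.3856 → ψ = 0.4976
  ψ = 0.4976: g = -0.00046, g' = -0.3646 → ψ = 0.4964
Converged at ψ = 0.4964.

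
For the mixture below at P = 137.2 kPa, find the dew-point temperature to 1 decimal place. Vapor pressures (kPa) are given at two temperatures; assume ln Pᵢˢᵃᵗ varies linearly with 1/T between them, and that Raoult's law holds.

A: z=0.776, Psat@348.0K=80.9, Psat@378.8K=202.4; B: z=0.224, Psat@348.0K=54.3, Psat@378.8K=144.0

Dew-point temperature: Σzᵢ·P/Pᵢˢᵃᵗ(T) = 1. Interpolate ln Pᵢˢᵃᵗ = aᵢ + bᵢ/T.
  T = 348.0 K: ΣzᵢP/Pᵢˢᵃᵗ = 1.8820
  T = 378.8 K: ΣzᵢP/Pᵢˢᵃᵗ = 0.7394
  T = 363.4 K: ΣzᵢP/Pᵢˢᵃᵗ = 1.1565
  T = 371.1 K: ΣzᵢP/Pᵢˢᵃᵗ = 0.9204
  T = 367.2 K: ΣzᵢP/Pᵢˢᵃᵗ = 1.0320
  T = 369.1 K: ΣzᵢP/Pᵢˢᵃᵗ = 0.9758
Interpolating between 367.2 K and 369.1 K gives T ≈ 368.3 K.

T = 368.3 K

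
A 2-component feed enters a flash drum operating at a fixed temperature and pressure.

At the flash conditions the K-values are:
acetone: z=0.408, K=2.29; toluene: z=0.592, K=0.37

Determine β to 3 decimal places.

Rachford–Rice: g(β) = Σ zᵢ(Kᵢ−1)/(1+β(Kᵢ−1)) = 0.
g(0) = ΣzᵢKᵢ − 1 = 0.153 and g(1) = 1 − Σzᵢ/Kᵢ = -0.778, so a root lies in (0, 1).
Binary case is linear: z₁(K₁−1)(1+β(K₂−1)) + z₂(K₂−1)(1+β(K₁−1)) = 0
⇒ β = [z₁(K₁−1)+z₂(K₂−1)] / [−(K₁−1)(K₂−1)] = 0.1534/0.8127 = 0.189

β = 0.189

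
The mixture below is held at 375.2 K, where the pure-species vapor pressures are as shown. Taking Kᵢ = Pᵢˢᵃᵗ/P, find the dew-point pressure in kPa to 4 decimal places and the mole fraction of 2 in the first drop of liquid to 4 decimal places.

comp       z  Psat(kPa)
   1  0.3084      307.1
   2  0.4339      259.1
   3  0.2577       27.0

At the dew point ψ → 1, so Σzᵢ/Kᵢ = 1 with Kᵢ = Pᵢˢᵃᵗ/P ⇒ 1/P = Σzᵢ/Pᵢˢᵃᵗ.
1/P = 0.3084/307.1 + 0.4339/259.1 + 0.2577/27.0 = 0.0122233 ⇒ P = 81.8108 kPa
xᵢ = zᵢP/Pᵢˢᵃᵗ ⇒ x_2 = 0.4339·81.8108/259.1 = 0.1370

Pdew = 81.8108 kPa, x_2 = 0.1370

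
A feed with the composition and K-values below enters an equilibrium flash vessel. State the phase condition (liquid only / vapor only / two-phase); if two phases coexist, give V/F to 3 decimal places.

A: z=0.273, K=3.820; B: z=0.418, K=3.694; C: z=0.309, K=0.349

two-phase, V/F = 0.949

ΣzᵢKᵢ = 2.695; Σzᵢ/Kᵢ = 1.070.
Both exceed 1, so a two-phase solution exists.
Let ψ = V/F and solve Σ zᵢ(Kᵢ−1)/(1+ψ(Kᵢ−1)) = 0.
Newton iteration, ψ⁰ = 0.5:
  ψ = 0.500: g = 0.5010, g' = -1.212 → ψ = 0.913
  ψ = 0.913: g = 0.0446, g' = -1.220 → ψ = 0.950
  ψ = 0.950: g = -0.0014, g' = -1.299 → ψ = 0.949
Converged at ψ = 0.949.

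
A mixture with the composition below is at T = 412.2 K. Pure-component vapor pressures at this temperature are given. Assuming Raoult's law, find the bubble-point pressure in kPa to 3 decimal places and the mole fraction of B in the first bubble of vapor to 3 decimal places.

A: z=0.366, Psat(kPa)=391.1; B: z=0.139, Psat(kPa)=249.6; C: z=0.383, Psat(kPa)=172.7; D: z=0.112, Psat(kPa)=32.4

Pbub = 247.610 kPa, y_B = 0.140

At the bubble point ψ → 0, so ΣzᵢKᵢ = 1 with Kᵢ = Pᵢˢᵃᵗ/P ⇒ P = ΣzᵢPᵢˢᵃᵗ.
P = 0.366·391.1 + 0.139·249.6 + 0.383·172.7 + 0.112·32.4 = 247.610 kPa
yᵢ = zᵢPᵢˢᵃᵗ/P ⇒ y_B = 0.139·249.6/247.610 = 0.140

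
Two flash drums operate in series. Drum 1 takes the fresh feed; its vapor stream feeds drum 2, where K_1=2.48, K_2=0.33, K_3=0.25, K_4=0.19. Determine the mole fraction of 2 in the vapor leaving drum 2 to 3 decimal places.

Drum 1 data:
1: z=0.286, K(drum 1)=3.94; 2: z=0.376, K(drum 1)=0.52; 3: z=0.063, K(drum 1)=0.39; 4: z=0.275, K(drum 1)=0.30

Drum 1:
Newton iteration, ψ₁⁰ = 0.47:
  ψ₁ = 0.470: g = -0.2208, g' = -0.926 → ψ₁ = 0.231
  ψ₁ = 0.231: g = 0.0229, g' = -1.209 → ψ₁ = 0.250
  ψ₁ = 0.250: g = 0.0004, g' = -1.163 → ψ₁ = 0.251
Converged at ψ₁ = 0.251.
Drum-1 compositions:
  1: x = 0.165, y = 0.649
  2: x = 0.427, y = 0.222
  3: x = 0.074, y = 0.029
  4: x = 0.334, y = 0.100
Drum-2 feed = drum-1 vapor: z₂ = (0.6487, 0.2223, 0.0290, 0.1001).
Drum 2:
Material balance + equilibrium reduce to Σ zᵢ(Kᵢ−1)/(1+ψ₂(Kᵢ−1)) = 0.
Feasibility: ΣzᵢKᵢ = 1.708, Σzᵢ/Kᵢ = 1.578 — both > 1, two phases present.
Iterate (Newton) starting at ψ₂ = 0.5:
  ψ₂ = 0.500: g = 0.1568, g' = -0.922 → ψ₂ = 0.670
  ψ₂ = 0.670: g = -0.0092, g' = -1.067 → ψ₂ = 0.661
Converged at ψ₂ = 0.661.
  1: x = 0.328, y = 0.813
  2: x = 0.399, y = 0.132
  3: x = 0.058, y = 0.014
  4: x = 0.216, y = 0.041

y_2 (drum 2) = 0.132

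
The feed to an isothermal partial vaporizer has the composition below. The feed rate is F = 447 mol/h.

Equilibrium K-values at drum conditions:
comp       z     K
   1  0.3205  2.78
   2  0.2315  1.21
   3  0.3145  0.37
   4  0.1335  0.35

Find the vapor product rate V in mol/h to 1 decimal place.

Material balance + equilibrium reduce to Σ zᵢ(Kᵢ−1)/(1+β(Kᵢ−1)) = 0.
Check two-phase: ΣzᵢKᵢ = 1.3342 > 1 and Σzᵢ/Kᵢ = 1.5380 > 1, so g(0) = 0.3342 > 0 and g(1) = -0.5380 < 0.
Iterate (Newton) starting at β = 0.49:
  β = 0.4900: g = -0.06515, g' = -0.6807 → β = 0.3943
  β = 0.3943: g = -0.00019, g' = -0.6823 → β = 0.3940
Converged at β = 0.3940.
Then V = β·F = 0.3940·447 = 176.1 mol/h and L = F − V = 270.9 mol/h.

V = 176.1 mol/h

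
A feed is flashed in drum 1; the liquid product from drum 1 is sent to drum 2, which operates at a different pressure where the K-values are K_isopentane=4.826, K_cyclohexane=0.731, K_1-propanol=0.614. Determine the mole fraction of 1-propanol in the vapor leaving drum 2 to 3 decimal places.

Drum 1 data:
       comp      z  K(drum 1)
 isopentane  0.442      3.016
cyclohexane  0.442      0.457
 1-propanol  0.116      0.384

Drum 1:
Newton iteration, ψ₁⁰ = 0.46:
  ψ₁ = 0.460: g = 0.0427, g' = -0.801 → ψ₁ = 0.513
  ψ₁ = 0.513: g = 0.0006, g' = -0.778 → ψ₁ = 0.514
Converged at ψ₁ = 0.514.
Drum-1 compositions:
  isopentane: x = 0.217, y = 0.655
  cyclohexane: x = 0.613, y = 0.280
  1-propanol: x = 0.170, y = 0.065
Drum-2 feed = drum-1 liquid: z₂ = (0.2170, 0.6132, 0.1698).
Drum 2:
Newton–Raphson from ψ₂ = 0.5:
  ψ₂ = 0.500: g = 0.0133, g' = -0.472 → ψ₂ = 0.528
  ψ₂ = 0.528: g = 0.0003, g' = -0.448 → ψ₂ = 0.529
Converged at ψ₂ = 0.529.
  isopentane: x = 0.072, y = 0.346
  cyclohexane: x = 0.715, y = 0.523
  1-propanol: x = 0.213, y = 0.131

y_1-propanol (drum 2) = 0.131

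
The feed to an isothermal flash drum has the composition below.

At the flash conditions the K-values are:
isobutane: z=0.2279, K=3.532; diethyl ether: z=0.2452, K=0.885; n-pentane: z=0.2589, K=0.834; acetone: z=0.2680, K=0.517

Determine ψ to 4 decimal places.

Material balance + equilibrium reduce to Σ zᵢ(Kᵢ−1)/(1+ψ(Kᵢ−1)) = 0.
g(0) = ΣzᵢKᵢ − 1 = 0.3764 and g(1) = 1 − Σzᵢ/Kᵢ = -0.1704, so a root lies in (0, 1).
Newton iteration, ψ⁰ = 0.5:
  ψ = 0.5000: g = 0.00721, g' = -0.4054 → ψ = 0.5178
  ψ = 0.5178: g = 0.00008, g' = -0.3969 → ψ = 0.5180
Converged at ψ = 0.5180.

ψ = 0.5180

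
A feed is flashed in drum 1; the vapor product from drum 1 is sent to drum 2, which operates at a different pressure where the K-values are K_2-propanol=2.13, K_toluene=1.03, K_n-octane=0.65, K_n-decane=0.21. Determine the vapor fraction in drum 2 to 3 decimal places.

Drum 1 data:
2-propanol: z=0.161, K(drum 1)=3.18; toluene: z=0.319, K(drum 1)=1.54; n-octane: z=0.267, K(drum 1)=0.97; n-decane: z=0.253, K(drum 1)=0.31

V/F (drum 2) = 0.218

Drum 1:
Rachford–Rice: g(ψ₁) = Σ zᵢ(Kᵢ−1)/(1+ψ₁(Kᵢ−1)) = 0.
g(0) = ΣzᵢKᵢ − 1 = 0.341 and g(1) = 1 − Σzᵢ/Kᵢ = -0.349, so a root lies in (0, 1).
Newton iteration, ψ₁⁰ = 0.5:
  ψ₁ = 0.500: g = 0.0289, g' = -0.514 → ψ₁ = 0.556
Converged at ψ₁ = 0.556.
Drum-1 compositions:
  2-propanol: x = 0.073, y = 0.232
  toluene: x = 0.245, y = 0.378
  n-octane: x = 0.272, y = 0.263
  n-decane: x = 0.410, y = 0.127
Drum-2 feed = drum-1 vapor: z₂ = (0.2315, 0.3779, 0.2634, 0.1272).
Drum 2:
Newton iteration, ψ₂⁰ = 0.5:
  ψ₂ = 0.500: g = -0.0995, g' = -0.385 → ψ₂ = 0.242
  ψ₂ = 0.242: g = -0.0082, g' = -0.343 → ψ₂ = 0.218
Converged at ψ₂ = 0.218.
  2-propanol: x = 0.186, y = 0.396
  toluene: x = 0.375, y = 0.387
  n-octane: x = 0.285, y = 0.185
  n-decane: x = 0.154, y = 0.032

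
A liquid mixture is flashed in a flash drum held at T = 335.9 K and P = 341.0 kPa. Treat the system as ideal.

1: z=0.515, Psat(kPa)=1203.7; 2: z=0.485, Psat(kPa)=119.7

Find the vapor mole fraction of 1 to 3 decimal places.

Raoult's law: Kᵢ = Pᵢˢᵃᵗ/P = Pᵢˢᵃᵗ/341.0.
  K_1 = 1203.7/341.0 = 3.52991, K_2 = 119.7/341.0 = 0.35103
Rachford–Rice: g(ψ) = Σ zᵢ(Kᵢ−1)/(1+ψ(Kᵢ−1)) = 0.
Check two-phase: ΣzᵢKᵢ = 1.988 > 1 and Σzᵢ/Kᵢ = 1.528 > 1, so g(0) = 0.988 > 0 and g(1) = -0.528 < 0.
Binary case is linear: z₁(K₁−1)(1+ψ(K₂−1)) + z₂(K₂−1)(1+ψ(K₁−1)) = 0
⇒ ψ = [z₁(K₁−1)+z₂(K₂−1)] / [−(K₁−1)(K₂−1)] = 0.9882/1.6418 = 0.602
Compositions from xᵢ = zᵢ/(1+ψ(Kᵢ−1)), yᵢ = Kᵢxᵢ:
  1: x = 0.204, y = 0.721
  2: x = 0.796, y = 0.279

y_1 = 0.721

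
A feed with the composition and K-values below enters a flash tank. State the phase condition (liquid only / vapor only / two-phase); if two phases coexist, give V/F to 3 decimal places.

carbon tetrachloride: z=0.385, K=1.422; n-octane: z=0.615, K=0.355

ΣzᵢKᵢ = 0.766; Σzᵢ/Kᵢ = 2.003.
Since ΣzᵢKᵢ < 1 the mixture is below its bubble point — single liquid phase.

liquid only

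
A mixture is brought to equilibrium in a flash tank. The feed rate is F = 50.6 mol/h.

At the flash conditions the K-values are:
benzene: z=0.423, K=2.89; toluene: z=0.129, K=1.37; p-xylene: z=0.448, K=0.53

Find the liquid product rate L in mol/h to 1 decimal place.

Material balance + equilibrium reduce to Σ zᵢ(Kᵢ−1)/(1+V/F(Kᵢ−1)) = 0.
g(0) = ΣzᵢKᵢ − 1 = 0.637 and g(1) = 1 − Σzᵢ/Kᵢ = -0.086, so a root lies in (0, 1).
Newton–Raphson from V/F = 0.5:
  V/F = 0.500: g = 0.1761, g' = -0.581 → V/F = 0.803
  V/F = 0.803: g = 0.0161, g' = -0.504 → V/F = 0.835
Converged at V/F = 0.835.
Then V = V/F·F = 0.8350·50.6 = 42.2 mol/h and L = F − V = 8.4 mol/h.

L = 8.4 mol/h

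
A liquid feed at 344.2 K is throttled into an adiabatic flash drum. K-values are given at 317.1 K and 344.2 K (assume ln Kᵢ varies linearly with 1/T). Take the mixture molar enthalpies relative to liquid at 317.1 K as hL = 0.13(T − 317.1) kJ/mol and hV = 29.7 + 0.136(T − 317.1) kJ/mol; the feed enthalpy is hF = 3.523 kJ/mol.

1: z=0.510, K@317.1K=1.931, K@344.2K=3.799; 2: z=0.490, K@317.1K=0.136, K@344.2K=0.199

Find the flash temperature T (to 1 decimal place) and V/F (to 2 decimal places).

Adiabatic flash: solve Rachford–Rice at each trial T, then check hF = ψ·hV(T) + (1−ψ)·hL(T).
  T = 317.1 K: K = (1.931, 0.136), RR gives ψ = 0.064, H_out = 1.900 kJ/mol
  T = 344.2 K: K = (3.799, 0.199), RR gives ψ = 0.462, H_out = 17.309 kJ/mol
  T = 330.6 K: K = (2.743, 0.166), RR gives ψ = 0.330, H_out = 11.587 kJ/mol
  T = 323.9 K: K = (2.313, 0.151), RR gives ψ = 0.227, H_out = 7.639 kJ/mol
  T = 320.5 K: K = (2.115, 0.143), RR gives ψ = 0.156, H_out = 5.075 kJ/mol
  T = 318.8 K: K = (2.022, 0.140), RR gives ψ = 0.113, H_out = 3.580 kJ/mol
Linear interpolation between T = 317.1 (H_out = 1.900) and T = 318.8 (H_out = 3.580) on hF = 3.523 gives T ≈ 318.7 K, at which ψ = 0.11.

T = 318.7 K, V/F = 0.11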